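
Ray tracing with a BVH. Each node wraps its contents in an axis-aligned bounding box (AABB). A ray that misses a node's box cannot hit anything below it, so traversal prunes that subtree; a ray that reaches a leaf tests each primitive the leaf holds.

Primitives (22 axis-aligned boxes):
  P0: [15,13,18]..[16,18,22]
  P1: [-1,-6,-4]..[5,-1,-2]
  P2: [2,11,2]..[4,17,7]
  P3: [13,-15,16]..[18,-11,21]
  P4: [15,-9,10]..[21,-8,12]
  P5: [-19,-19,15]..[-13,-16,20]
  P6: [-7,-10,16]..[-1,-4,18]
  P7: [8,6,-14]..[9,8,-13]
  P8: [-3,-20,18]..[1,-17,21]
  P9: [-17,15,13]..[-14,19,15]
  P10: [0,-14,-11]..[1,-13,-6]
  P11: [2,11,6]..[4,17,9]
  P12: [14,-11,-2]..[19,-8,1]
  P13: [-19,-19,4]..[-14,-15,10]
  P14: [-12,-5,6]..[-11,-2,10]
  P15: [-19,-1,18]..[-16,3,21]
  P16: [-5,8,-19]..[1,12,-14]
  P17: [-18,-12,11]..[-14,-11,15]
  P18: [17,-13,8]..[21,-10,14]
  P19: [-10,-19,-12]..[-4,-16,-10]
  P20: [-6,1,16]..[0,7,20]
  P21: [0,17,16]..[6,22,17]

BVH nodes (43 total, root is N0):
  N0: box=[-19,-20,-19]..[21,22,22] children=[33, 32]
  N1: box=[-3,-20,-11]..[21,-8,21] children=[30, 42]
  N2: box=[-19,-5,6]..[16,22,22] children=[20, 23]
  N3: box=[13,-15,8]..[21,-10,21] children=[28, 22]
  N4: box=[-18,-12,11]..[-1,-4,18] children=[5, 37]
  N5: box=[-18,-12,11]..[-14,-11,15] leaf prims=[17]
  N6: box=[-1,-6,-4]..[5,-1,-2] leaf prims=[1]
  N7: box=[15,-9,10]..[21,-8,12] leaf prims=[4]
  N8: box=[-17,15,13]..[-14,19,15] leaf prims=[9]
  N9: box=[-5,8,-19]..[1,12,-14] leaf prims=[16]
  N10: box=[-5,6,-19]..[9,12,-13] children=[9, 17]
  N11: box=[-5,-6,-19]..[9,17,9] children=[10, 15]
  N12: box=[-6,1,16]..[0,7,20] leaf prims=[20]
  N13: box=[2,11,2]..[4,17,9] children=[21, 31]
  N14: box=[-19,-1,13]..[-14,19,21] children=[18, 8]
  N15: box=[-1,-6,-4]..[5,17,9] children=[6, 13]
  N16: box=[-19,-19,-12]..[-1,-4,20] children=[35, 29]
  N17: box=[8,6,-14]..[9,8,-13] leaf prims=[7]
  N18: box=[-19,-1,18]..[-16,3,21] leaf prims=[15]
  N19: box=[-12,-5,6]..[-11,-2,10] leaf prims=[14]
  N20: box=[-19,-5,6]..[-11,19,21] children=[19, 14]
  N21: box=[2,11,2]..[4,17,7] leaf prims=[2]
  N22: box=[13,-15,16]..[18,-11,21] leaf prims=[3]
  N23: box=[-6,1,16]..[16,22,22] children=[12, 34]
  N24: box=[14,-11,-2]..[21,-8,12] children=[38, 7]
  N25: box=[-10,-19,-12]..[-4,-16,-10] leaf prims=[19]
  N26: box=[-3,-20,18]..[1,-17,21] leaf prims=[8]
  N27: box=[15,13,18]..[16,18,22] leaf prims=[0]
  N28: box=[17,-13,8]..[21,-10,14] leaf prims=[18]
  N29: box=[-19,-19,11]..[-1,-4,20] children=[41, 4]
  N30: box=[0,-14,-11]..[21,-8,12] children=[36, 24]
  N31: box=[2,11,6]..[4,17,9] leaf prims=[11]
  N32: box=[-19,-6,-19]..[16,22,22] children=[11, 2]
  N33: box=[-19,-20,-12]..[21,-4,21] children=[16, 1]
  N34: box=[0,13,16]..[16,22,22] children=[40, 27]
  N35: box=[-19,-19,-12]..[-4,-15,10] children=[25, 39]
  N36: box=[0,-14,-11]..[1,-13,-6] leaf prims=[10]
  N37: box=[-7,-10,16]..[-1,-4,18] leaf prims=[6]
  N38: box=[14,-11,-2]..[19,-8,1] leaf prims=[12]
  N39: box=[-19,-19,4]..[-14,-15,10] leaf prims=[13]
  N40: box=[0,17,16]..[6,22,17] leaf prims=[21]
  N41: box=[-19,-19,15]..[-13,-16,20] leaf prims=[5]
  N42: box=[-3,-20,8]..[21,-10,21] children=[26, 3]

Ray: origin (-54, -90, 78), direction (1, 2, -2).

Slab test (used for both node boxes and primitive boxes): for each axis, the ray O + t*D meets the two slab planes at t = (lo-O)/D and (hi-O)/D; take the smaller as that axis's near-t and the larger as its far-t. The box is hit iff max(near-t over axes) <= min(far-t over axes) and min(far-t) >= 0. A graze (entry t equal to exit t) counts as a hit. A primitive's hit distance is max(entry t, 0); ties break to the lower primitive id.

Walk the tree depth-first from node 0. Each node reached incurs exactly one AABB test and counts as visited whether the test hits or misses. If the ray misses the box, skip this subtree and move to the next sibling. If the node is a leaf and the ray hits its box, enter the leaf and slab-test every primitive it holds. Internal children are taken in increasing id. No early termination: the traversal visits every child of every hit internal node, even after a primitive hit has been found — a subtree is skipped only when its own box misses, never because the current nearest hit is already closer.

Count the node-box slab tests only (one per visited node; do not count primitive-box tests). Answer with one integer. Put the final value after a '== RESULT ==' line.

Traverse from the root:
N0 x:[35,75] y:[35,56] z:[28,97/2] -> hit [35,97/2], descend [32, 33]
  N32 x:[35,70] y:[42,56] z:[28,97/2] -> hit [42,97/2], descend [2, 11]
    N2 x:[35,70] y:[85/2,56] z:[28,36] -> miss, prune
    N11 x:[49,63] y:[42,107/2] z:[69/2,97/2] -> miss, prune
  N33 x:[35,75] y:[35,43] z:[57/2,45] -> hit [35,43], descend [1, 16]
    N1 x:[51,75] y:[35,41] z:[57/2,89/2] -> miss, prune
    N16 x:[35,53] y:[71/2,43] z:[29,45] -> hit [71/2,43], descend [29, 35]
      N29 x:[35,53] y:[71/2,43] z:[29,67/2] -> miss, prune
      N35 x:[35,50] y:[71/2,75/2] z:[34,45] -> hit [71/2,75/2], descend [25, 39]
        N25 x:[44,50] y:[71/2,37] z:[44,45] -> miss, prune
        N39 x:[35,40] y:[71/2,75/2] z:[34,37] -> hit [71/2,37] leaf, test {P13@t=71/2}

order=[0, 32, 2, 11, 33, 1, 16, 29, 35, 25, 39]  |boxes|=11  |leaves|=1  hit=P13

== RESULT ==
11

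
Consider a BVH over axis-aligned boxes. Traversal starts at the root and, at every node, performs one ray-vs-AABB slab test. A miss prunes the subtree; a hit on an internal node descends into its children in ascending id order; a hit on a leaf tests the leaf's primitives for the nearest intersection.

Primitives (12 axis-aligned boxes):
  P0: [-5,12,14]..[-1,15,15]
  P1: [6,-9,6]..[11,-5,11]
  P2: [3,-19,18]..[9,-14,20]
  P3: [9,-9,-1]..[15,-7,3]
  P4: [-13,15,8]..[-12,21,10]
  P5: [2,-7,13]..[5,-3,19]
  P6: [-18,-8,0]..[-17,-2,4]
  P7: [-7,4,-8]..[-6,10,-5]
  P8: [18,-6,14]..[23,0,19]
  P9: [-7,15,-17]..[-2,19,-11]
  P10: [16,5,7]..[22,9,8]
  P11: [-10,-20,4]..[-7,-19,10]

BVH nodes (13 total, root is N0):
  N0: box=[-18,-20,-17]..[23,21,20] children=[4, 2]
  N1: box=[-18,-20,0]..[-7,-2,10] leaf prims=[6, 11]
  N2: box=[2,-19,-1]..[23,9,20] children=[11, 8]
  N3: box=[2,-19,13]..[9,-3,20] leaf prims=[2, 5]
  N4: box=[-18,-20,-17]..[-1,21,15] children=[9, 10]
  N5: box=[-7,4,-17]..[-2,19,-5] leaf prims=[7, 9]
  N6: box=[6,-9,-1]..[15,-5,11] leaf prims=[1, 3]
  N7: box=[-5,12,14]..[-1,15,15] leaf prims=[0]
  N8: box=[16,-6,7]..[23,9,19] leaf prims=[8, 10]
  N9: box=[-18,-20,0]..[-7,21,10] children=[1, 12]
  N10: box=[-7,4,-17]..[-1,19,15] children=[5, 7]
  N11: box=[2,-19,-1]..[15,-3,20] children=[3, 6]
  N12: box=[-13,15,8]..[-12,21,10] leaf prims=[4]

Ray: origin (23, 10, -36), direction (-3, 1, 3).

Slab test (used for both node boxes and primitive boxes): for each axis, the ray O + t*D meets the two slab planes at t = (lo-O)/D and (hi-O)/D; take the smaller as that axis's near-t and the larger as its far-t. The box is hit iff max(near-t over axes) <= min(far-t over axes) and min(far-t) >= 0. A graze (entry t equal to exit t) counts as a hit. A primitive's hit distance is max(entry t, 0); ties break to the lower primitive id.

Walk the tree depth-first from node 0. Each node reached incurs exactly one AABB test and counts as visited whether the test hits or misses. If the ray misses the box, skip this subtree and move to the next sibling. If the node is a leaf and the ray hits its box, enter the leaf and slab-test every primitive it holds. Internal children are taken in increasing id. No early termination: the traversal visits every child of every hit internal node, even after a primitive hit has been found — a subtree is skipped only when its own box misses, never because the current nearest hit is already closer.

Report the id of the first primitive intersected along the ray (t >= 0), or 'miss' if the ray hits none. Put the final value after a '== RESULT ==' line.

Traverse from the root:
N0 x:[0,41/3] y:[-30,11] z:[19/3,56/3] -> hit [19/3,11], descend [2, 4]
  N2 x:[0,7] y:[-29,-1] z:[35/3,56/3] -> miss, prune
  N4 x:[8,41/3] y:[-30,11] z:[19/3,17] -> hit [8,11], descend [9, 10]
    N9 x:[10,41/3] y:[-30,11] z:[12,46/3] -> miss, prune
    N10 x:[8,10] y:[-6,9] z:[19/3,17] -> hit [8,9], descend [5, 7]
      N5 x:[25/3,10] y:[-6,9] z:[19/3,31/3] -> hit [25/3,9] leaf, test {P7(miss), P9@t=25/3}
      N7 x:[8,28/3] y:[2,5] z:[50/3,17] -> miss, prune

Visited [0, 2, 4, 9, 10, 5, 7]. Tests: 7 box, 1 leaf. Nearest: P9.

== RESULT ==
9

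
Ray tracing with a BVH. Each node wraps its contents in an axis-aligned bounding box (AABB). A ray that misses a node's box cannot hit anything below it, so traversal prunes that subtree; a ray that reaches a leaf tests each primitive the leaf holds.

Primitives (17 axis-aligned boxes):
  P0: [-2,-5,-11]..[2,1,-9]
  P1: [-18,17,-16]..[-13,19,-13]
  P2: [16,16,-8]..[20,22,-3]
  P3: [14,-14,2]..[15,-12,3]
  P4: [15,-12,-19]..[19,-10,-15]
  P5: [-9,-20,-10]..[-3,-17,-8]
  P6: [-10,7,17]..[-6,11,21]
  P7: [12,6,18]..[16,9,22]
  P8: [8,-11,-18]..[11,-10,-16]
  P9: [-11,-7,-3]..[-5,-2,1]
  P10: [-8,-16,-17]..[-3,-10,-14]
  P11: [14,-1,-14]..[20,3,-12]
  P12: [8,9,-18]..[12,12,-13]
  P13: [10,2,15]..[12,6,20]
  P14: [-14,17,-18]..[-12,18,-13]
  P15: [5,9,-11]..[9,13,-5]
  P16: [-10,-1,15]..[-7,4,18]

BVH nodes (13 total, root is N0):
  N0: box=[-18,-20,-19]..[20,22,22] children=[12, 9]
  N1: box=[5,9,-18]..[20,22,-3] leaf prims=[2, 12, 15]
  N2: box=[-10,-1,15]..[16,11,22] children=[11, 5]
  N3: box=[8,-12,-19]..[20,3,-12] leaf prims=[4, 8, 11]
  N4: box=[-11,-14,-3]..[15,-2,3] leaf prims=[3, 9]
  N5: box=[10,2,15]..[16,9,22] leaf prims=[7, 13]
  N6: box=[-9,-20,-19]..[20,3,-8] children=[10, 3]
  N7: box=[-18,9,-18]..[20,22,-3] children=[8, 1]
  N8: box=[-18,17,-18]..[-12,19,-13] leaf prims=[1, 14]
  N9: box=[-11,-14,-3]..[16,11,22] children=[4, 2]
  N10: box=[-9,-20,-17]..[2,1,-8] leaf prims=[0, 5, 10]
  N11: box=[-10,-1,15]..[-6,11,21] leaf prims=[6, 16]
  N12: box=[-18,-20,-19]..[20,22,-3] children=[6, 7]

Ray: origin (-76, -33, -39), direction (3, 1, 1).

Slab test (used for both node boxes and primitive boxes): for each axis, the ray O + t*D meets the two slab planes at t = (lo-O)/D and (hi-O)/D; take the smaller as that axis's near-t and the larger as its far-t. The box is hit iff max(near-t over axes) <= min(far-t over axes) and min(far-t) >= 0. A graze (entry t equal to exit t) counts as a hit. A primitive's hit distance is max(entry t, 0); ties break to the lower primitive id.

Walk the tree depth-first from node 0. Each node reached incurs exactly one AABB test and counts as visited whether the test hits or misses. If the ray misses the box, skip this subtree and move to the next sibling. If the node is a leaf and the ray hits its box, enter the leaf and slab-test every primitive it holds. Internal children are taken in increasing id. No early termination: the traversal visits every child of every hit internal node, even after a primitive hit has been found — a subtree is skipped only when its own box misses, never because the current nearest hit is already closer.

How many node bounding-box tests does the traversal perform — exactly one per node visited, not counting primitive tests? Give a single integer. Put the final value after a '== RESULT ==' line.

Trace the traversal:
N0 x:[58/3,32] y:[13,55] z:[20,61] -> hit [20,32], descend [9, 12]
  N9 x:[65/3,92/3] y:[19,44] z:[36,61] -> miss, prune
  N12 x:[58/3,32] y:[13,55] z:[20,36] -> hit [20,32], descend [6, 7]
    N6 x:[67/3,32] y:[13,36] z:[20,31] -> hit [67/3,31], descend [3, 10]
      N3 x:[28,32] y:[21,36] z:[20,27] -> miss, prune
      N10 x:[67/3,26] y:[13,34] z:[22,31] -> hit [67/3,26] leaf, test {P0(miss), P5(miss), P10@t=68/3}
    N7 x:[58/3,32] y:[42,55] z:[21,36] -> miss, prune

Summary -> nodes [0, 9, 12, 6, 3, 10, 7]; box-tests=7; leaf-entries=1; first=P10

== RESULT ==
7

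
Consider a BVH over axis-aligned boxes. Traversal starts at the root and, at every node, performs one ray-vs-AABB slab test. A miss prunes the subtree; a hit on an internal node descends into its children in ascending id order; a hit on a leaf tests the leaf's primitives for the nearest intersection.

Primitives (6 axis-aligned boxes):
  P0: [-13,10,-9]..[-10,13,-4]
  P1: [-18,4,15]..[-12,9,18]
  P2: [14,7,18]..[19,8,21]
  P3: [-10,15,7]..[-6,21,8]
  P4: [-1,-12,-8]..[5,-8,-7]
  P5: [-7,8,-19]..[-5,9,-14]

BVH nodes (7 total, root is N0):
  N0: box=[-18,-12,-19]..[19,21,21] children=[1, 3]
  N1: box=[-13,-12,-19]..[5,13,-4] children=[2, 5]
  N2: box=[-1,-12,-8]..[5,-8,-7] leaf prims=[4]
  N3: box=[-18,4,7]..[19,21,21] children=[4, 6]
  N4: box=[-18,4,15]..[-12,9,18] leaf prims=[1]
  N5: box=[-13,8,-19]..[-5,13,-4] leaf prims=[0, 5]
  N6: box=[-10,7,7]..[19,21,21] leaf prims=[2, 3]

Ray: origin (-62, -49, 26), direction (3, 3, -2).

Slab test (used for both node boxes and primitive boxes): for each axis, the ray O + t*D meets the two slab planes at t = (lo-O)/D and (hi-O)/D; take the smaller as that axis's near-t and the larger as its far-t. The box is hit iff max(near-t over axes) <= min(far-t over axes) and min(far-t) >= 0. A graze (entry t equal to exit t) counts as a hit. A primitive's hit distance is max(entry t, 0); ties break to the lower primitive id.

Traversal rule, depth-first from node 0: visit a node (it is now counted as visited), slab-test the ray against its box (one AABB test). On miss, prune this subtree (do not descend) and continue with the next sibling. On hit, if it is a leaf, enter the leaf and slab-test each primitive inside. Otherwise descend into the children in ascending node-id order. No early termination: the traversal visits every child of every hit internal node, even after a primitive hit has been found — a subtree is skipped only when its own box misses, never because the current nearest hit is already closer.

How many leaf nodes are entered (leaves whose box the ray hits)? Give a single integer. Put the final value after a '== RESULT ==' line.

Walk:
N0 x:[44/3,27] y:[37/3,70/3] z:[5/2,45/2] -> hit [44/3,45/2], descend [1, 3]
  N1 x:[49/3,67/3] y:[37/3,62/3] z:[15,45/2] -> hit [49/3,62/3], descend [2, 5]
    N2 x:[61/3,67/3] y:[37/3,41/3] z:[33/2,17] -> miss, prune
    N5 x:[49/3,19] y:[19,62/3] z:[15,45/2] -> hit [19,19] leaf, test {P0(miss), P5(miss)}
  N3 x:[44/3,27] y:[53/3,70/3] z:[5/2,19/2] -> miss, prune

order=[0, 1, 2, 5, 3]  |boxes|=5  |leaves|=1  hit=miss

== RESULT ==
1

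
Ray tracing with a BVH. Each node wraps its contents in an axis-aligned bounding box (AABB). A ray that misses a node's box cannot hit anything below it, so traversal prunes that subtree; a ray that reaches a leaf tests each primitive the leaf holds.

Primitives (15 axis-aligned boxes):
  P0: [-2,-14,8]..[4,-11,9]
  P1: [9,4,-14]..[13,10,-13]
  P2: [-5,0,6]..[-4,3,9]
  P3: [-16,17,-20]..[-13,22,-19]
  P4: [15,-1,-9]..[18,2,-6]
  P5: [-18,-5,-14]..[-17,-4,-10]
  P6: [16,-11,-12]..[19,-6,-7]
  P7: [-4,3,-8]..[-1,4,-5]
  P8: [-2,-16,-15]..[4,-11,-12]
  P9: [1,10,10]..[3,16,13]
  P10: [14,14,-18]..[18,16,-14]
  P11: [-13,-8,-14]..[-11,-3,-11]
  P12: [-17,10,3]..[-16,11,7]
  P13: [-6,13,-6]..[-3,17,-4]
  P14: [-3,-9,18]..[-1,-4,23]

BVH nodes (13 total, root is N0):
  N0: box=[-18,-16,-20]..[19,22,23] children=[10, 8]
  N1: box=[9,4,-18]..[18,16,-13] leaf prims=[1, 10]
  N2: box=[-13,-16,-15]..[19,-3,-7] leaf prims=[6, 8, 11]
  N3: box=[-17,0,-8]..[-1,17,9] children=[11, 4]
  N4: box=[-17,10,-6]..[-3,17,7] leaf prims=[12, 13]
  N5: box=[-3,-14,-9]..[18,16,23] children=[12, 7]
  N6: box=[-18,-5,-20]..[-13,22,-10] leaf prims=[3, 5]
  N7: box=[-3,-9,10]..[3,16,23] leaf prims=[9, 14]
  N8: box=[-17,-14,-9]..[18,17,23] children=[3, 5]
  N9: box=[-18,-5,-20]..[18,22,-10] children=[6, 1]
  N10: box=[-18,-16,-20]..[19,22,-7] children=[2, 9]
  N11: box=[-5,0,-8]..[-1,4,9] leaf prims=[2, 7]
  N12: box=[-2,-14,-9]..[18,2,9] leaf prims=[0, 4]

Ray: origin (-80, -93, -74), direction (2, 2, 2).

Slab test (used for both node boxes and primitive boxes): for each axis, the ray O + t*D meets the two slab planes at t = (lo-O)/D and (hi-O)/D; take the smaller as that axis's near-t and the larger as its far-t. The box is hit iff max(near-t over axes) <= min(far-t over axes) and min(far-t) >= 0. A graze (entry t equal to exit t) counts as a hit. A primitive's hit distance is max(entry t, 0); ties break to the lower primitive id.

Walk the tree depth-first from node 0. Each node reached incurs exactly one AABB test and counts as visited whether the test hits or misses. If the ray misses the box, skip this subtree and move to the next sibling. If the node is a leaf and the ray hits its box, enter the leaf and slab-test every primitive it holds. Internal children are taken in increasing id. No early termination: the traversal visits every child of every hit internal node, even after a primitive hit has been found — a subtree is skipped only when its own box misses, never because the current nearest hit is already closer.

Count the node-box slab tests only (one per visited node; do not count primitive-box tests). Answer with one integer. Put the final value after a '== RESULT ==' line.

Traverse from the root:
N0 x:[31,99/2] y:[77/2,115/2] z:[27,97/2] -> hit [77/2,97/2], descend [8, 10]
  N8 x:[63/2,49] y:[79/2,55] z:[65/2,97/2] -> hit [79/2,97/2], descend [3, 5]
    N3 x:[63/2,79/2] y:[93/2,55] z:[33,83/2] -> miss, prune
    N5 x:[77/2,49] y:[79/2,109/2] z:[65/2,97/2] -> hit [79/2,97/2], descend [7, 12]
      N7 x:[77/2,83/2] y:[42,109/2] z:[42,97/2] -> miss, prune
      N12 x:[39,49] y:[79/2,95/2] z:[65/2,83/2] -> hit [79/2,83/2] leaf, test {P0@t=41, P4(miss)}
  N10 x:[31,99/2] y:[77/2,115/2] z:[27,67/2] -> miss, prune

Visited [0, 8, 3, 5, 7, 12, 10]. Tests: 7 box, 1 leaf. Nearest: P0.

== RESULT ==
7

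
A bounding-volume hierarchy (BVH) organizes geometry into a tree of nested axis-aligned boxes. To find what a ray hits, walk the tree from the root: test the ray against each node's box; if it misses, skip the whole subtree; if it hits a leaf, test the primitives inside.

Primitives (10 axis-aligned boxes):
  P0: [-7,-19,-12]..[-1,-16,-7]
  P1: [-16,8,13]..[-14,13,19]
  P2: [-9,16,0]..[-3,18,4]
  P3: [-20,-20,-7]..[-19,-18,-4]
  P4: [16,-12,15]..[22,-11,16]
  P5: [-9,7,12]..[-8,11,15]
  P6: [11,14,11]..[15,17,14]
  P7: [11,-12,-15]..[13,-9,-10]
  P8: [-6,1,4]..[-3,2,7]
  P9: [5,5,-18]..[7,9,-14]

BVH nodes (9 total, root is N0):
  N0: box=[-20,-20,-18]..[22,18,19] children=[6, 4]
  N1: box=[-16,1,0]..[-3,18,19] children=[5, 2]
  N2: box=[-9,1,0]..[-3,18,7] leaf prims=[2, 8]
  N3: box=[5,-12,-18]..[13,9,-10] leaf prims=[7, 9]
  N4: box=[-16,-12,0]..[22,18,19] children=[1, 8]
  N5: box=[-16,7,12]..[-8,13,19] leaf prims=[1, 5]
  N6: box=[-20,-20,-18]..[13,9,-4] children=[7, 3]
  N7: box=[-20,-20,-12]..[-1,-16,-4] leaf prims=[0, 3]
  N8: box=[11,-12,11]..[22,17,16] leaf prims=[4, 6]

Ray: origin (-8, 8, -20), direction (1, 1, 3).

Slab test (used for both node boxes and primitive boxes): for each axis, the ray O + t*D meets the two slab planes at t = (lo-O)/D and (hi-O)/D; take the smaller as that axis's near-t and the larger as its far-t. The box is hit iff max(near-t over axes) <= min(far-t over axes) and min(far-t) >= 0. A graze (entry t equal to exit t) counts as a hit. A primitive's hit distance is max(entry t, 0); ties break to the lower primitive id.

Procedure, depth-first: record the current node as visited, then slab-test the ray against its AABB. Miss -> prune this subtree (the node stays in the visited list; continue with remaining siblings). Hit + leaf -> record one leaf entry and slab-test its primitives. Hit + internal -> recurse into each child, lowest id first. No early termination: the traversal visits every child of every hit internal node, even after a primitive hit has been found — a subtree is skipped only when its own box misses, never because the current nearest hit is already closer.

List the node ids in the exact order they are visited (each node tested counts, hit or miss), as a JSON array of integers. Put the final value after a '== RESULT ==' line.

Traverse from the root:
N0 x:[-12,30] y:[-28,10] z:[2/3,13] -> hit [2/3,10], descend [4, 6]
  N4 x:[-8,30] y:[-20,10] z:[20/3,13] -> hit [20/3,10], descend [1, 8]
    N1 x:[-8,5] y:[-7,10] z:[20/3,13] -> miss, prune
    N8 x:[19,30] y:[-20,9] z:[31/3,12] -> miss, prune
  N6 x:[-12,21] y:[-28,1] z:[2/3,16/3] -> hit [2/3,1], descend [3, 7]
    N3 x:[13,21] y:[-20,1] z:[2/3,10/3] -> miss, prune
    N7 x:[-12,7] y:[-28,-24] z:[8/3,16/3] -> miss, prune

7 AABB tests over nodes [0, 4, 1, 8, 6, 3, 7]; 0 leaves entered; closest miss.

== RESULT ==
[0, 4, 1, 8, 6, 3, 7]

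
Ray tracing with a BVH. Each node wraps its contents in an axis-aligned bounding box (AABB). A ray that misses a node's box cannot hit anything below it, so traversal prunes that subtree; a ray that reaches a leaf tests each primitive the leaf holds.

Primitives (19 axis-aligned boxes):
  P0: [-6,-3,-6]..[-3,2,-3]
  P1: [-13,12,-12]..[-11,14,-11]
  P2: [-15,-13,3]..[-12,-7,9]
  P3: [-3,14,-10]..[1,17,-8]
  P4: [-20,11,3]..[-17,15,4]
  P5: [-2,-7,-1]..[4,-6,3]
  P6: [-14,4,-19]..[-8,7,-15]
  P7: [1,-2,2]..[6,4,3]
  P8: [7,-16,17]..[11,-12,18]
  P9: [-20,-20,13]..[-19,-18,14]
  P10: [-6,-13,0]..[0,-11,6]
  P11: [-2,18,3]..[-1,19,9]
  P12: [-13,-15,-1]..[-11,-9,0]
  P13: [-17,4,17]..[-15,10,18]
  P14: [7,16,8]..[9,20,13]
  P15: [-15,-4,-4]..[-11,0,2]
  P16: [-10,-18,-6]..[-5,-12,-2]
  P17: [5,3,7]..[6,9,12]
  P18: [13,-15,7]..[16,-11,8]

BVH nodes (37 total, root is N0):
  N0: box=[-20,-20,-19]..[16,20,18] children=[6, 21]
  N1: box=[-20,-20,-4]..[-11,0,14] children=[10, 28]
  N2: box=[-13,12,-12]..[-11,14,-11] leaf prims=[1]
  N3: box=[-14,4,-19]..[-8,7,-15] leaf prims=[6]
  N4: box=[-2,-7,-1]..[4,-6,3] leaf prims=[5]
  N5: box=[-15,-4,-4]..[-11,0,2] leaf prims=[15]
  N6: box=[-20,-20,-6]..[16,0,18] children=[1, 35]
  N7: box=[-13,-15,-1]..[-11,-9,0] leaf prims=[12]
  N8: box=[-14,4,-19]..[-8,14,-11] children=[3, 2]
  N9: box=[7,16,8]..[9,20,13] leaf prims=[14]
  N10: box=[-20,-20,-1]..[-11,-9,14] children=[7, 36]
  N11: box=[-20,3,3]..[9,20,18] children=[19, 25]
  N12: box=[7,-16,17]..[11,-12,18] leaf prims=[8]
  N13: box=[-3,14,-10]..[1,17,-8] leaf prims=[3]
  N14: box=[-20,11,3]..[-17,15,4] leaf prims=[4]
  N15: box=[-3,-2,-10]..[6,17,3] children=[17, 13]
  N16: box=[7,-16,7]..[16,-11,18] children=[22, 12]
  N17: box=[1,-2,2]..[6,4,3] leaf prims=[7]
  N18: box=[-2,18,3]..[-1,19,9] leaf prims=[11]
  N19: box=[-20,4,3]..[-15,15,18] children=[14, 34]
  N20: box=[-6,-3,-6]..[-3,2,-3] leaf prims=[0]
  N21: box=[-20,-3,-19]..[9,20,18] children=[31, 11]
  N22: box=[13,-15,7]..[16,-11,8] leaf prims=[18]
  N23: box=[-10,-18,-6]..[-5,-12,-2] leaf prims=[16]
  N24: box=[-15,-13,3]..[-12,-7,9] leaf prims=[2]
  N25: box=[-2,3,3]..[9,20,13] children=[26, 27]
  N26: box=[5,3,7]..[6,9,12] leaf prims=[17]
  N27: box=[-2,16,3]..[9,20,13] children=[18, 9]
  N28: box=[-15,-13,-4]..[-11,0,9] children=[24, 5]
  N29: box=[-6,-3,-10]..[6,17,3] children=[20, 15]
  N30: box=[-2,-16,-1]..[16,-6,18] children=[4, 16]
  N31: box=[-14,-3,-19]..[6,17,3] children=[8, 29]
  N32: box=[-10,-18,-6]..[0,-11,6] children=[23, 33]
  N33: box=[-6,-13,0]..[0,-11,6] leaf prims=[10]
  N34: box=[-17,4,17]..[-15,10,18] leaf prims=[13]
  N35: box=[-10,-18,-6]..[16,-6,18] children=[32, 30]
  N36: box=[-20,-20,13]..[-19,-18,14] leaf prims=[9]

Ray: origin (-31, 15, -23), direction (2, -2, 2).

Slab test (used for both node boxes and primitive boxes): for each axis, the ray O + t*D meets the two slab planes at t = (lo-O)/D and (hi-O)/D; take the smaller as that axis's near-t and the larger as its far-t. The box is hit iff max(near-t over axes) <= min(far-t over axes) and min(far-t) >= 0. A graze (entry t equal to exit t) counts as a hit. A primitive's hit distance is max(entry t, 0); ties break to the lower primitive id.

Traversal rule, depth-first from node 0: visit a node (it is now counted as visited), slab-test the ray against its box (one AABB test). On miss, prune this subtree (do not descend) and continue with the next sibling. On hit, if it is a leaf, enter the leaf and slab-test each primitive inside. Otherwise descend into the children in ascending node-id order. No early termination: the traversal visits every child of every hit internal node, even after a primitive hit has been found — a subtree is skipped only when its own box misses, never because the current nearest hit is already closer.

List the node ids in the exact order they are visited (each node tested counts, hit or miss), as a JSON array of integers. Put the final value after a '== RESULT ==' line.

Walk:
N0 x:[11/2,47/2] y:[-5/2,35/2] z:[2,41/2] -> hit [11/2,35/2], descend [6, 21]
  N6 x:[11/2,47/2] y:[15/2,35/2] z:[17/2,41/2] -> hit [17/2,35/2], descend [1, 35]
    N1 x:[11/2,10] y:[15/2,35/2] z:[19/2,37/2] -> hit [19/2,10], descend [10, 28]
      N10 x:[11/2,10] y:[12,35/2] z:[11,37/2] -> miss, prune
      N28 x:[8,10] y:[15/2,14] z:[19/2,16] -> hit [19/2,10], descend [5, 24]
        N5 x:[8,10] y:[15/2,19/2] z:[19/2,25/2] -> hit [19/2,19/2] leaf, test {P15@t=19/2}
        N24 x:[8,19/2] y:[11,14] z:[13,16] -> miss, prune
    N35 x:[21/2,47/2] y:[21/2,33/2] z:[17/2,41/2] -> hit [21/2,33/2], descend [30, 32]
      N30 x:[29/2,47/2] y:[21/2,31/2] z:[11,41/2] -> hit [29/2,31/2], descend [4, 16]
        N4 x:[29/2,35/2] y:[21/2,11] z:[11,13] -> miss, prune
        N16 x:[19,47/2] y:[13,31/2] z:[15,41/2] -> miss, prune
      N32 x:[21/2,31/2] y:[13,33/2] z:[17/2,29/2] -> hit [13,29/2], descend [23, 33]
        N23 x:[21/2,13] y:[27/2,33/2] z:[17/2,21/2] -> miss, prune
        N33 x:[25/2,31/2] y:[13,14] z:[23/2,29/2] -> hit [13,14] leaf, test {P10@t=13}
  N21 x:[11/2,20] y:[-5/2,9] z:[2,41/2] -> hit [11/2,9], descend [11, 31]
    N11 x:[11/2,20] y:[-5/2,6] z:[13,41/2] -> miss, prune
    N31 x:[17/2,37/2] y:[-1,9] z:[2,13] -> hit [17/2,9], descend [8, 29]
      N8 x:[17/2,23/2] y:[1/2,11/2] z:[2,6] -> miss, prune
      N29 x:[25/2,37/2] y:[-1,9] z:[13/2,13] -> miss, prune

order=[0, 6, 1, 10, 28, 5, 24, 35, 30, 4, 16, 32, 23, 33, 21, 11, 31, 8, 29]  |boxes|=19  |leaves|=2  hit=P15

== RESULT ==
[0, 6, 1, 10, 28, 5, 24, 35, 30, 4, 16, 32, 23, 33, 21, 11, 31, 8, 29]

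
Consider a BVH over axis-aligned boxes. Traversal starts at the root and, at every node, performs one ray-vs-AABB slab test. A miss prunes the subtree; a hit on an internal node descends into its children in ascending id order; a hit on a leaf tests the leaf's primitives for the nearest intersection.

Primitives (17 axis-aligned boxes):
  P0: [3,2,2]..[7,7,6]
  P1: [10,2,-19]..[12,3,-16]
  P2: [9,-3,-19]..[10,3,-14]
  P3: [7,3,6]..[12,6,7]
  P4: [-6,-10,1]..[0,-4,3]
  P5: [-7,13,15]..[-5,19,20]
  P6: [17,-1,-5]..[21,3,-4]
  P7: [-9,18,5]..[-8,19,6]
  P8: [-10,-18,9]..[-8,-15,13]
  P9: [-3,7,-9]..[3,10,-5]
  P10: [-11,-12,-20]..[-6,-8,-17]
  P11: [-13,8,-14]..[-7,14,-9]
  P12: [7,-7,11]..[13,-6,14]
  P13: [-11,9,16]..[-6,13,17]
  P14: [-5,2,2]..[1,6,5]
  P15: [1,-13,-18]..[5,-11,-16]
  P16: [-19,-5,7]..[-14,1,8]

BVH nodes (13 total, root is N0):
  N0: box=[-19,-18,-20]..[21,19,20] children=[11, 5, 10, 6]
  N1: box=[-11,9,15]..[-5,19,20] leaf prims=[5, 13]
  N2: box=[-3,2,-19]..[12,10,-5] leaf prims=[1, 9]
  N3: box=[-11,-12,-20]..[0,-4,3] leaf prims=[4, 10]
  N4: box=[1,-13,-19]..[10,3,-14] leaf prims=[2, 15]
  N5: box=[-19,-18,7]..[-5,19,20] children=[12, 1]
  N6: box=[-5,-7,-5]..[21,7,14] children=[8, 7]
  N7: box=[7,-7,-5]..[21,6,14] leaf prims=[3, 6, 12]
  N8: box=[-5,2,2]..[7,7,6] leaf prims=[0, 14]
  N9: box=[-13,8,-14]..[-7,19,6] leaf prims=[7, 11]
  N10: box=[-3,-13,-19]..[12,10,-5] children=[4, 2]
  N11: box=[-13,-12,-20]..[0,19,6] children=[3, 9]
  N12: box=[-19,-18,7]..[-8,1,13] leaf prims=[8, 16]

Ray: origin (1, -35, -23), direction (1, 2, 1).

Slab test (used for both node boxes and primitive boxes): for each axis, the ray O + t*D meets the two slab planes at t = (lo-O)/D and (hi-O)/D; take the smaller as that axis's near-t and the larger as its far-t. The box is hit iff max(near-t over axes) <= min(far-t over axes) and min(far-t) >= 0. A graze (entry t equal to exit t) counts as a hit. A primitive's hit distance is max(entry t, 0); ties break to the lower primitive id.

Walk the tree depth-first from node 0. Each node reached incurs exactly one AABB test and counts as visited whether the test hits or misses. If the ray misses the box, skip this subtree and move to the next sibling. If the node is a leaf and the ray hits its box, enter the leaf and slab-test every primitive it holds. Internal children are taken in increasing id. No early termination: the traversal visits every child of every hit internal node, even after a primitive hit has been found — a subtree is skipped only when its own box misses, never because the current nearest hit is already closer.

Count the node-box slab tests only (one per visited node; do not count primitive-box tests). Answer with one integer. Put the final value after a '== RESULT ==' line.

Walk:
N0 x:[-20,20] y:[17/2,27] z:[3,43] -> hit [17/2,20], descend [5, 6, 10, 11]
  N5 x:[-20,-6] y:[17/2,27] z:[30,43] -> miss, prune
  N6 x:[-6,20] y:[14,21] z:[18,37] -> hit [18,20], descend [7, 8]
    N7 x:[6,20] y:[14,41/2] z:[18,37] -> hit [18,20] leaf, test {P3(miss), P6@t=18, P12(miss)}
    N8 x:[-6,6] y:[37/2,21] z:[25,29] -> miss, prune
  N10 x:[-4,11] y:[11,45/2] z:[4,18] -> hit [11,11], descend [2, 4]
    N2 x:[-4,11] y:[37/2,45/2] z:[4,18] -> miss, prune
    N4 x:[0,9] y:[11,19] z:[4,9] -> miss, prune
  N11 x:[-14,-1] y:[23/2,27] z:[3,29] -> miss, prune

Visited [0, 5, 6, 7, 8, 10, 2, 4, 11]. Tests: 9 box, 1 leaf. Nearest: P6.

== RESULT ==
9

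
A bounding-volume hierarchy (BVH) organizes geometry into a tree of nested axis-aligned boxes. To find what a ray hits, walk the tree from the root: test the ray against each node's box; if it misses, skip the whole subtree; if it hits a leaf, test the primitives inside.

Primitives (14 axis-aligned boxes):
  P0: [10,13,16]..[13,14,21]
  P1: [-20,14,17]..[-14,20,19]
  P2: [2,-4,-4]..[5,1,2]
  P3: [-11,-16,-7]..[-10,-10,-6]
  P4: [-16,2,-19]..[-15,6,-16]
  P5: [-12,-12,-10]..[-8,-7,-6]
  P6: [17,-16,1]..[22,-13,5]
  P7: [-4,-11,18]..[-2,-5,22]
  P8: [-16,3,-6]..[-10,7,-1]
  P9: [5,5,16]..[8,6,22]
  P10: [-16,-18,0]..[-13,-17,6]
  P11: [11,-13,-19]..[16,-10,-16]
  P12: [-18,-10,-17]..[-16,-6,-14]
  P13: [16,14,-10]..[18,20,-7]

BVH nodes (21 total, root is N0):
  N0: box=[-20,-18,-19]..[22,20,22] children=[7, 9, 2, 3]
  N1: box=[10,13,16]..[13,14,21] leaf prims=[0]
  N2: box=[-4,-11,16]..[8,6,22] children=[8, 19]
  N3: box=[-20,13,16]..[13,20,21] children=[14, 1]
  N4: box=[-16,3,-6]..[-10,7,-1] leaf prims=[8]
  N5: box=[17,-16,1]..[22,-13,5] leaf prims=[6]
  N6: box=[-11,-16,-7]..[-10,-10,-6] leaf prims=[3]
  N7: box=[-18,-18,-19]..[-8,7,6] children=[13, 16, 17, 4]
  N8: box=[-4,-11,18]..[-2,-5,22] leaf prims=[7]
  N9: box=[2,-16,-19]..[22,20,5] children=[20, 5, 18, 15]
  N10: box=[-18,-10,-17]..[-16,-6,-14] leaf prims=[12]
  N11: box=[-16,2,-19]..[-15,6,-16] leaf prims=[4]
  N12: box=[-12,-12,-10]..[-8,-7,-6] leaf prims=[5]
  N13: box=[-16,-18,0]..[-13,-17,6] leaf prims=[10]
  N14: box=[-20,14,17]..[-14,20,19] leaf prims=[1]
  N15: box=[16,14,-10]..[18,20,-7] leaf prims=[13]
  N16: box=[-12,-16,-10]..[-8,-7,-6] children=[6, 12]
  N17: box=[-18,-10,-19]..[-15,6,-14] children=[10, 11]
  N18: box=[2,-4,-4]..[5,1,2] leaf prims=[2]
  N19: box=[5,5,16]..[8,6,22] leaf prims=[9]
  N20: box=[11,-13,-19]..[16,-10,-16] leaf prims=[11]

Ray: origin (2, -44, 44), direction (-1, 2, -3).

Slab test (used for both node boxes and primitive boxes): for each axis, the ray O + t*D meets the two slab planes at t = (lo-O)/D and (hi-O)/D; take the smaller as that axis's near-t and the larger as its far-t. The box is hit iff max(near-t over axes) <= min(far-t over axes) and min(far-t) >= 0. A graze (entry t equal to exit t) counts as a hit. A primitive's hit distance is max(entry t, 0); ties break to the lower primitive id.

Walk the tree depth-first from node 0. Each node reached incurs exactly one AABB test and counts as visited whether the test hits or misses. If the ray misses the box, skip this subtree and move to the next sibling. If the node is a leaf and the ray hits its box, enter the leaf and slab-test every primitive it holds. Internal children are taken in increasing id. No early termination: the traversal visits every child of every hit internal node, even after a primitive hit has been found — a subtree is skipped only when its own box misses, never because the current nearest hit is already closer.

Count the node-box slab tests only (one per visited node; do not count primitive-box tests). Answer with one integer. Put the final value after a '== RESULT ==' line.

Traverse from the root:
N0 x:[-20,22] y:[13,32] z:[22/3,21] -> hit [13,21], descend [2, 3, 7, 9]
  N2 x:[-6,6] y:[33/2,25] z:[22/3,28/3] -> miss, prune
  N3 x:[-11,22] y:[57/2,32] z:[23/3,28/3] -> miss, prune
  N7 x:[10,20] y:[13,51/2] z:[38/3,21] -> hit [13,20], descend [4, 13, 16, 17]
    N4 x:[12,18] y:[47/2,51/2] z:[15,50/3] -> miss, prune
    N13 x:[15,18] y:[13,27/2] z:[38/3,44/3] -> miss, prune
    N16 x:[10,14] y:[14,37/2] z:[50/3,18] -> miss, prune
    N17 x:[17,20] y:[17,25] z:[58/3,21] -> hit [58/3,20], descend [10, 11]
      N10 x:[18,20] y:[17,19] z:[58/3,61/3] -> miss, prune
      N11 x:[17,18] y:[23,25] z:[20,21] -> miss, prune
  N9 x:[-20,0] y:[14,32] z:[13,21] -> miss, prune

Summary -> nodes [0, 2, 3, 7, 4, 13, 16, 17, 10, 11, 9]; box-tests=11; leaf-entries=0; first=miss

== RESULT ==
11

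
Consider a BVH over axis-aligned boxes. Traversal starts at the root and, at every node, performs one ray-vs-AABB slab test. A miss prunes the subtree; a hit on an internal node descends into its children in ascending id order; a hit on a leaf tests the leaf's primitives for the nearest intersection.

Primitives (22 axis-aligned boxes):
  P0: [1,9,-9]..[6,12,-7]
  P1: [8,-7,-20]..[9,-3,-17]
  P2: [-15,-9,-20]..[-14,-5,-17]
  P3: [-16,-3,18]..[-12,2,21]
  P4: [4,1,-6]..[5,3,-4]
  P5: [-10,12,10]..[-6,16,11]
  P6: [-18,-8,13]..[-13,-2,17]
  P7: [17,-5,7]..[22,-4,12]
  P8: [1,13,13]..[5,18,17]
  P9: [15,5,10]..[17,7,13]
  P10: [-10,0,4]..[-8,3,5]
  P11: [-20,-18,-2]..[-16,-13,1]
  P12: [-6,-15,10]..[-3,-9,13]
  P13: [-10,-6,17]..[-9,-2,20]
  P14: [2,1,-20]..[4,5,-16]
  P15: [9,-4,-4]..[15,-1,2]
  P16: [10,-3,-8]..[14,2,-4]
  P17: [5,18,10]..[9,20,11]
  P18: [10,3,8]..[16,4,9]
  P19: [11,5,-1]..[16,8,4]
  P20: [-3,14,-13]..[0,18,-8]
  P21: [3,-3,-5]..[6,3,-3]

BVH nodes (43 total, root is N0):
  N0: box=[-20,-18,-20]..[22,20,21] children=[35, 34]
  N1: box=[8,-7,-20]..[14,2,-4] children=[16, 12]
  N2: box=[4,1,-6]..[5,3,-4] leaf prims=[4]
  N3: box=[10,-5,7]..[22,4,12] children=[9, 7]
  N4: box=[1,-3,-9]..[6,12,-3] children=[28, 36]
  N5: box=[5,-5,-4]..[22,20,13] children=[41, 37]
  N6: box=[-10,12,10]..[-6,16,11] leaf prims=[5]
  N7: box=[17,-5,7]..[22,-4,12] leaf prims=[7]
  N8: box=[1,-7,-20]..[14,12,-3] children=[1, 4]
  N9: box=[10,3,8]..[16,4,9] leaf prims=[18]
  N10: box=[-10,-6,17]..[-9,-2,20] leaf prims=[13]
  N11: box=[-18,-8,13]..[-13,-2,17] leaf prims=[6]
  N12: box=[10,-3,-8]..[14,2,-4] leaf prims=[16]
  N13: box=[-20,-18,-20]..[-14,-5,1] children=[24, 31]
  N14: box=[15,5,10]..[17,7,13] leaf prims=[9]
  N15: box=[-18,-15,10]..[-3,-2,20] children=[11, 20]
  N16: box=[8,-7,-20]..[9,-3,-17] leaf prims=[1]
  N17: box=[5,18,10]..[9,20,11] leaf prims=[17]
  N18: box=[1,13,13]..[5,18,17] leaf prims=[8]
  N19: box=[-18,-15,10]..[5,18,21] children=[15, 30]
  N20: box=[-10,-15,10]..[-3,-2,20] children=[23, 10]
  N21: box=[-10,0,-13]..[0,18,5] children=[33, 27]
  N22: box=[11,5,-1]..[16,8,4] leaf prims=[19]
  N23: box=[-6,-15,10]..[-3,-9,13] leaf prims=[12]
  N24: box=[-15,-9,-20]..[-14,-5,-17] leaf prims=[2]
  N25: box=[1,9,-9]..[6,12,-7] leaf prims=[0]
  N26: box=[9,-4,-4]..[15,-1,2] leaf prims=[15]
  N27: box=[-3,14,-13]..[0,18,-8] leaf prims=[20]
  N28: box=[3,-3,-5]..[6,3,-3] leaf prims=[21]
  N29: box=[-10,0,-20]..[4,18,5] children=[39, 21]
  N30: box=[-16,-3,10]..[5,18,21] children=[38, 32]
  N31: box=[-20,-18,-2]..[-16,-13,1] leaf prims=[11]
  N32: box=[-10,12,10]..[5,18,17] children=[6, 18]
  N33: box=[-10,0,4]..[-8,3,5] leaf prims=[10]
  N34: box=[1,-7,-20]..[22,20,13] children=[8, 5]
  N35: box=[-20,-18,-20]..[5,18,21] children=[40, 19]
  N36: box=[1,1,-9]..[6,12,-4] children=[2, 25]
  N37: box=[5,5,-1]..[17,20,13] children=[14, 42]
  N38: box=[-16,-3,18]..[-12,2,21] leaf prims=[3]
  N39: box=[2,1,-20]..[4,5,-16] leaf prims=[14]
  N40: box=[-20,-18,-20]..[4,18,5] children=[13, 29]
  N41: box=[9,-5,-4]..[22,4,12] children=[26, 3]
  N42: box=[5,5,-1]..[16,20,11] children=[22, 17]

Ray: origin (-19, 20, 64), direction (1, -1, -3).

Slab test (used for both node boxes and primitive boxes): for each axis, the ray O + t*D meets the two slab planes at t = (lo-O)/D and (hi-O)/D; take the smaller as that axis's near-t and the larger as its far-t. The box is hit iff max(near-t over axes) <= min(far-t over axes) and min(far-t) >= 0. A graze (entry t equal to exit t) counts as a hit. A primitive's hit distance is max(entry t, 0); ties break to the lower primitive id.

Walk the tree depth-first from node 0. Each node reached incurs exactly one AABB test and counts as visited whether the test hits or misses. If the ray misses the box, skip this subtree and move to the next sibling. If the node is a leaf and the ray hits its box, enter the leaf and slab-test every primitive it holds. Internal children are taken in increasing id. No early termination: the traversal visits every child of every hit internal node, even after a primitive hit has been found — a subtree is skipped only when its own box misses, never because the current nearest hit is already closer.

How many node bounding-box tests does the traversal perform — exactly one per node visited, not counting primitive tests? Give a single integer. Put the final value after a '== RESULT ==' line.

Traverse from the root:
N0 x:[-1,41] y:[0,38] z:[43/3,28] -> hit [43/3,28], descend [34, 35]
  N34 x:[20,41] y:[0,27] z:[17,28] -> hit [20,27], descend [5, 8]
    N5 x:[24,41] y:[0,25] z:[17,68/3] -> miss, prune
    N8 x:[20,33] y:[8,27] z:[67/3,28] -> hit [67/3,27], descend [1, 4]
      N1 x:[27,33] y:[18,27] z:[68/3,28] -> hit [27,27], descend [12, 16]
        N12 x:[29,33] y:[18,23] z:[68/3,24] -> miss, prune
        N16 x:[27,28] y:[23,27] z:[27,28] -> hit [27,27] leaf, test {P1@t=27}
      N4 x:[20,25] y:[8,23] z:[67/3,73/3] -> hit [67/3,23], descend [28, 36]
        N28 x:[22,25] y:[17,23] z:[67/3,23] -> hit [67/3,23] leaf, test {P21@t=67/3}
        N36 x:[20,25] y:[8,19] z:[68/3,73/3] -> miss, prune
  N35 x:[-1,24] y:[2,38] z:[43/3,28] -> hit [43/3,24], descend [19, 40]
    N19 x:[1,24] y:[2,35] z:[43/3,18] -> hit [43/3,18], descend [15, 30]
      N15 x:[1,16] y:[22,35] z:[44/3,18] -> miss, prune
      N30 x:[3,24] y:[2,23] z:[43/3,18] -> hit [43/3,18], descend [32, 38]
        N32 x:[9,24] y:[2,8] z:[47/3,18] -> miss, prune
        N38 x:[3,7] y:[18,23] z:[43/3,46/3] -> miss, prune
    N40 x:[-1,23] y:[2,38] z:[59/3,28] -> hit [59/3,23], descend [13, 29]
      N13 x:[-1,5] y:[25,38] z:[21,28] -> miss, prune
      N29 x:[9,23] y:[2,20] z:[59/3,28] -> hit [59/3,20], descend [21, 39]
        N21 x:[9,19] y:[2,20] z:[59/3,77/3] -> miss, prune
        N39 x:[21,23] y:[15,19] z:[80/3,28] -> miss, prune

Summary -> nodes [0, 34, 5, 8, 1, 12, 16, 4, 28, 36, 35, 19, 15, 30, 32, 38, 40, 13, 29, 21, 39]; box-tests=21; leaf-entries=2; first=P21

== RESULT ==
21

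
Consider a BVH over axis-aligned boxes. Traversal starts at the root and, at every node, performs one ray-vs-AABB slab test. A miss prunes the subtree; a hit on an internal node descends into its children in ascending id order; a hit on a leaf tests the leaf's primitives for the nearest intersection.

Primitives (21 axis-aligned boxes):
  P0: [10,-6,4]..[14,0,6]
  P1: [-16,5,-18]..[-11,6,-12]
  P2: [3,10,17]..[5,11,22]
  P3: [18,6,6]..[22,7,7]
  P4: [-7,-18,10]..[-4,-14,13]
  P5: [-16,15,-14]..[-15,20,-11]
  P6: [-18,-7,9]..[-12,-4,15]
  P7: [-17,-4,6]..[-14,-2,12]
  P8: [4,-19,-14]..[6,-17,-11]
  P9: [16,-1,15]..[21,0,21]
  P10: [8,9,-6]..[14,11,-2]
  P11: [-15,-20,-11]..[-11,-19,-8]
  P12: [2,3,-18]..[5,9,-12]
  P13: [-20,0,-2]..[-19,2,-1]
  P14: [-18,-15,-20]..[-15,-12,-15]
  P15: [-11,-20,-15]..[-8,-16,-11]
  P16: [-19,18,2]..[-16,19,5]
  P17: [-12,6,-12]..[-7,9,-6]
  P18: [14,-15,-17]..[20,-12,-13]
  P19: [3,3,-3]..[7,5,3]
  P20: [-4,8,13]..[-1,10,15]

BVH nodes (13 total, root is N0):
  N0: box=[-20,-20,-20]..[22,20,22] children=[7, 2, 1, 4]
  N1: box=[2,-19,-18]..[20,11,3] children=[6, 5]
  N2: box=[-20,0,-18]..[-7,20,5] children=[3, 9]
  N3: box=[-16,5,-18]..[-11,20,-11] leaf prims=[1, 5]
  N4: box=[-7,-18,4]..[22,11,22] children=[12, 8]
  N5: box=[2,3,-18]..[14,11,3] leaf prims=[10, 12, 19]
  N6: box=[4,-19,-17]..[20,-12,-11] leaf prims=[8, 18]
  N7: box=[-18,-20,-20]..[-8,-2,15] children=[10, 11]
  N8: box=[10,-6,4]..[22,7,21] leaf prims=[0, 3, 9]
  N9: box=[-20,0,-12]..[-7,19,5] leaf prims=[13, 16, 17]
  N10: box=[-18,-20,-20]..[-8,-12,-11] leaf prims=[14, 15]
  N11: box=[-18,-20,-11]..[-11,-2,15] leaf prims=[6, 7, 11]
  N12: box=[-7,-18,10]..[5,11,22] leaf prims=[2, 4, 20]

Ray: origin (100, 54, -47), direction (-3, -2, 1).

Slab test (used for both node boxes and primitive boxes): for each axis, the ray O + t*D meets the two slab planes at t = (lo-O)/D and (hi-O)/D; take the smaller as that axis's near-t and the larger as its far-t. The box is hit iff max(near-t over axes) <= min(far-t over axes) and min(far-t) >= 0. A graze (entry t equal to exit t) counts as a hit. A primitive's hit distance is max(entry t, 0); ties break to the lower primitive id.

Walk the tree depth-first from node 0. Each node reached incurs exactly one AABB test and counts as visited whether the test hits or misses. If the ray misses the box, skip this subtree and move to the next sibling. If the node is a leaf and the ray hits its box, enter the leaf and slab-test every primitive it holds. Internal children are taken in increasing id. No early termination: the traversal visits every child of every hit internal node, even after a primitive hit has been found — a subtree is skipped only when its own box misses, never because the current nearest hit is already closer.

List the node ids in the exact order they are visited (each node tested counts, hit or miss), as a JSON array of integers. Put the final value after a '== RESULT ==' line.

Trace the traversal:
N0 x:[26,40] y:[17,37] z:[27,69] -> hit [27,37], descend [1, 2, 4, 7]
  N1 x:[80/3,98/3] y:[43/2,73/2] z:[29,50] -> hit [29,98/3], descend [5, 6]
    N5 x:[86/3,98/3] y:[43/2,51/2] z:[29,50] -> miss, prune
    N6 x:[80/3,32] y:[33,73/2] z:[30,36] -> miss, prune
  N2 x:[107/3,40] y:[17,27] z:[29,52] -> miss, prune
  N4 x:[26,107/3] y:[43/2,36] z:[51,69] -> miss, prune
  N7 x:[36,118/3] y:[28,37] z:[27,62] -> hit [36,37], descend [10, 11]
    N10 x:[36,118/3] y:[33,37] z:[27,36] -> hit [36,36] leaf, test {P14(miss), P15@t=36}
    N11 x:[37,118/3] y:[28,37] z:[36,62] -> hit [37,37] leaf, test {P6(miss), P7(miss), P11@t=37}

9 AABB tests over nodes [0, 1, 5, 6, 2, 4, 7, 10, 11]; 2 leaves entered; closest P15.

== RESULT ==
[0, 1, 5, 6, 2, 4, 7, 10, 11]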